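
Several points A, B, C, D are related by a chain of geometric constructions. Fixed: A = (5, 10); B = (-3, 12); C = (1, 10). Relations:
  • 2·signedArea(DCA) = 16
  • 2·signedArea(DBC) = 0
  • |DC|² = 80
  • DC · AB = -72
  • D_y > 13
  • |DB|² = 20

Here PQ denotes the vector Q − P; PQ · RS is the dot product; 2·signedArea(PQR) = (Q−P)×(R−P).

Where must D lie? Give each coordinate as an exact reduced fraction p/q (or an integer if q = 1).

D = (-7, 14)

1. D_x = -7  [2·signedArea(DBC) = 0 ∩ DC · AB = -72]
2. D_y = 14  [2·signedArea(DBC) = 0 ∩ DC · AB = -72]
   → D = (-7, 14)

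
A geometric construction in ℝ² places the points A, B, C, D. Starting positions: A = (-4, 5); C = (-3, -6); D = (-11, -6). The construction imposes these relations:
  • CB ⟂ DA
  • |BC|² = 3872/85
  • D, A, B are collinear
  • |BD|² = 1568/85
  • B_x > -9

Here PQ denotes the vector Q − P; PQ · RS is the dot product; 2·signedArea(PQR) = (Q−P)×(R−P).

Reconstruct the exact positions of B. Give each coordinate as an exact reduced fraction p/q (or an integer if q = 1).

B = (-739/85, -202/85)

1. B_x = -739/85  [D, A, B are collinear ∩ CB ⟂ DA]
2. B_y = -202/85  [D, A, B are collinear ∩ CB ⟂ DA]
   → B = (-739/85, -202/85)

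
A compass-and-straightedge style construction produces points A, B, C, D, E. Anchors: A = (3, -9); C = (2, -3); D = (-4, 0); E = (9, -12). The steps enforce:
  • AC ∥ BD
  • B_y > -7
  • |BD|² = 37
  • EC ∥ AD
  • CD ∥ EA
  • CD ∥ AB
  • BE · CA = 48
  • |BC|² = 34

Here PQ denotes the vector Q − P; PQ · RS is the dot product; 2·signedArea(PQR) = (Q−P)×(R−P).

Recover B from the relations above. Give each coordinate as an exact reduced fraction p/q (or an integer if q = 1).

1. B_x = -3  [AC ∥ BD ∩ CD ∥ AB]
2. B_y = -6  [AC ∥ BD ∩ CD ∥ AB]
   → B = (-3, -6)

B = (-3, -6)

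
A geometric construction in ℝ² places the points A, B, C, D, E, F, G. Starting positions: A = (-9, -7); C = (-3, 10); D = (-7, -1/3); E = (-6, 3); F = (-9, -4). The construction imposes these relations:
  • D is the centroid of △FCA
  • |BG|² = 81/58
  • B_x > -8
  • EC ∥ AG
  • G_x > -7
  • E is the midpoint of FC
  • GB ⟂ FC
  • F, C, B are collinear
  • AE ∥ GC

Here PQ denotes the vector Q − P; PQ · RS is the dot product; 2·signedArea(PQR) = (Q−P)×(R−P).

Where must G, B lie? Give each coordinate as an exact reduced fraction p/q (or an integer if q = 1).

1. G_x = -6  [AE ∥ GC ∩ EC ∥ AG]
2. G_y = 0  [AE ∥ GC ∩ EC ∥ AG]
   → G = (-6, 0)
3. B_x = -411/58  [F, C, B are collinear ∩ GB ⟂ FC]
4. B_y = 27/58  [F, C, B are collinear ∩ GB ⟂ FC]
   → B = (-411/58, 27/58)

B = (-411/58, 27/58)
G = (-6, 0)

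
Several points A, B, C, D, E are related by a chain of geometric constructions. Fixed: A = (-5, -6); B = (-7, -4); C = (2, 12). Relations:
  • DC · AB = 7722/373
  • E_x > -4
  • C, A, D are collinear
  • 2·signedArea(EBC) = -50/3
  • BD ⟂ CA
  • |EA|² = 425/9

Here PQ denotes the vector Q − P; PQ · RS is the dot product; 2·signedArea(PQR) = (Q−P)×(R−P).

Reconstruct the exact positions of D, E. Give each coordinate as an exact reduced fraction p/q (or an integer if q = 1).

D = (-1711/373, -1842/373)
E = (-10/3, 2/3)

1. D_x = -1711/373  [C, A, D are collinear ∩ BD ⟂ CA]
2. D_y = -1842/373  [C, A, D are collinear ∩ BD ⟂ CA]
   → D = (-1711/373, -1842/373)
3. E_x = -10/3  [line -16·x + 9·y + -178/3 = 0 ∩ |EA|² = 425/9]
4. E_y = 2/3  [line -16·x + 9·y + -178/3 = 0 ∩ |EA|² = 425/9]
   → E = (-10/3, 2/3)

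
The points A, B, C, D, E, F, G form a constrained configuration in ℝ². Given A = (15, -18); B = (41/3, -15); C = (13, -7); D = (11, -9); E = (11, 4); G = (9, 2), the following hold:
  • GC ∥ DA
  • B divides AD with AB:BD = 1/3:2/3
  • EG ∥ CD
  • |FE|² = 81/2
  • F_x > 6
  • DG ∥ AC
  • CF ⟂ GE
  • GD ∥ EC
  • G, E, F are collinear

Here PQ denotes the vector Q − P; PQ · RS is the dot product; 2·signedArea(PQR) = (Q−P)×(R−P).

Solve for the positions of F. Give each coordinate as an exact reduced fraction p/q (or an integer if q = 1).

F = (13/2, -1/2)

1. F_x = 13/2  [G, E, F are collinear ∩ CF ⟂ GE]
2. F_y = -1/2  [G, E, F are collinear ∩ CF ⟂ GE]
   → F = (13/2, -1/2)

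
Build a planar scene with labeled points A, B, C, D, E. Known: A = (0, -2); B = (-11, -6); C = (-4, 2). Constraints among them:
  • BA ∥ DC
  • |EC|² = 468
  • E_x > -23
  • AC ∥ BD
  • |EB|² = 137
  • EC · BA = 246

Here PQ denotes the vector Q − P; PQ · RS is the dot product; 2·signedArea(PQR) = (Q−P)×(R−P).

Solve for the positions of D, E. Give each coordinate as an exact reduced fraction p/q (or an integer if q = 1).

D = (-15, -2)
E = (-22, -10)

1. D_x = -15  [BA ∥ DC ∩ AC ∥ BD]
2. D_y = -2  [BA ∥ DC ∩ AC ∥ BD]
   → D = (-15, -2)
3. E_x = -22  [line -11·x + -4·y + -282 = 0 ∩ |EC|² = 468]
4. E_y = -10  [line -11·x + -4·y + -282 = 0 ∩ |EC|² = 468]
   → E = (-22, -10)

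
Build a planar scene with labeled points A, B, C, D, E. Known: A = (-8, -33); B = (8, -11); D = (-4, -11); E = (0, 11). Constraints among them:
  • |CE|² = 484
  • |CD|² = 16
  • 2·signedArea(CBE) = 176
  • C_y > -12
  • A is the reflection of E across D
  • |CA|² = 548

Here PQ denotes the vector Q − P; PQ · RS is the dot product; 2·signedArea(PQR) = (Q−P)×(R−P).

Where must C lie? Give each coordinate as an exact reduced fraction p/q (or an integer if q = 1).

C = (0, -11)

1. C_x = 0  [line -22·x + -8·y + -88 = 0 ∩ |CA|² = 548]
2. C_y = -11  [line -22·x + -8·y + -88 = 0 ∩ |CA|² = 548]
   → C = (0, -11)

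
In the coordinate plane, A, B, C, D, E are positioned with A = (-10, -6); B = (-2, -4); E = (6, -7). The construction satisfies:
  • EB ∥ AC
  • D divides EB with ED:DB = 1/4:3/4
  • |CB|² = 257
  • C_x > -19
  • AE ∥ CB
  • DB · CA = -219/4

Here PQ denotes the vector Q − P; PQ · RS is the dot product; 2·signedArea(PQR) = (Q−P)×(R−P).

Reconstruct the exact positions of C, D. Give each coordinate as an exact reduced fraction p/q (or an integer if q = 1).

1. C_x = -18  [AE ∥ CB ∩ EB ∥ AC]
2. C_y = -3  [AE ∥ CB ∩ EB ∥ AC]
   → C = (-18, -3)
3. D_x = 4  [D divides EB with ED:DB = 1/4:3/4]
4. D_y = -25/4  [D divides EB with ED:DB = 1/4:3/4]
   → D = (4, -25/4)

C = (-18, -3)
D = (4, -25/4)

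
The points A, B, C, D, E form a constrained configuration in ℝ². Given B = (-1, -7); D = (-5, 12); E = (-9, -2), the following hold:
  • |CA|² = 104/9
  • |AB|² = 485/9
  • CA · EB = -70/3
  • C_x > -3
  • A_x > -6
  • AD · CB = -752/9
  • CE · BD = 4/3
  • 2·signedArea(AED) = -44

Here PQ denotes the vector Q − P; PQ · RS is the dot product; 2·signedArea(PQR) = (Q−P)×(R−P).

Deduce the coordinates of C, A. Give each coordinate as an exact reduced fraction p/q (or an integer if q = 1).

A = (-17/3, -4/3)
C = (-7/3, -2/3)

1. A_x = -17/3  [line -14·x + 4·y + -74 = 0 ∩ |AB|² = 485/9]
2. A_y = -4/3  [line -14·x + 4·y + -74 = 0 ∩ |AB|² = 485/9]
   → A = (-17/3, -4/3)
3. C_x = -7/3  [CE · BD = 4/3 ∩ AD · CB = -752/9]
4. C_y = -2/3  [CE · BD = 4/3 ∩ AD · CB = -752/9]
   → C = (-7/3, -2/3)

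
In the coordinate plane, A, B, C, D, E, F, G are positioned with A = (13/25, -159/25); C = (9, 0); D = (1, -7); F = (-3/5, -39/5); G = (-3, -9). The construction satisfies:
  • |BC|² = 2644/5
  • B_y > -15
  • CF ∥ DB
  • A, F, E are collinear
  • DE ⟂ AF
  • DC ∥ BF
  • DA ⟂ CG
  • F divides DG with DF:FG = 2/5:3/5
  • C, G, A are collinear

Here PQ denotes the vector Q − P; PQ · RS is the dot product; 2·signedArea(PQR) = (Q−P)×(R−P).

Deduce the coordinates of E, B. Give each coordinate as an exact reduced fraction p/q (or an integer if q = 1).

1. E_x = 127/325  [A, F, E are collinear ∩ DE ⟂ AF]
2. E_y = -2121/325  [A, F, E are collinear ∩ DE ⟂ AF]
   → E = (127/325, -2121/325)
3. B_x = -43/5  [DC ∥ BF ∩ CF ∥ DB]
4. B_y = -74/5  [DC ∥ BF ∩ CF ∥ DB]
   → B = (-43/5, -74/5)

B = (-43/5, -74/5)
E = (127/325, -2121/325)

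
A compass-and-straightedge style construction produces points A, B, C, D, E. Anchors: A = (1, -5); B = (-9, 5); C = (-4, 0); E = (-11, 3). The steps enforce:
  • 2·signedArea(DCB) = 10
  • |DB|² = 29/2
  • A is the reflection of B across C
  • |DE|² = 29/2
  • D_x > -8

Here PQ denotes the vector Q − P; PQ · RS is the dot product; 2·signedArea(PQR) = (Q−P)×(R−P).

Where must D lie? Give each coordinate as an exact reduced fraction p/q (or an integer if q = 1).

D = (-15/2, 3/2)

1. D_x = -15/2  [line -5·x + -5·y + -30 = 0 ∩ |DE|² = 29/2]
2. D_y = 3/2  [line -5·x + -5·y + -30 = 0 ∩ |DE|² = 29/2]
   → D = (-15/2, 3/2)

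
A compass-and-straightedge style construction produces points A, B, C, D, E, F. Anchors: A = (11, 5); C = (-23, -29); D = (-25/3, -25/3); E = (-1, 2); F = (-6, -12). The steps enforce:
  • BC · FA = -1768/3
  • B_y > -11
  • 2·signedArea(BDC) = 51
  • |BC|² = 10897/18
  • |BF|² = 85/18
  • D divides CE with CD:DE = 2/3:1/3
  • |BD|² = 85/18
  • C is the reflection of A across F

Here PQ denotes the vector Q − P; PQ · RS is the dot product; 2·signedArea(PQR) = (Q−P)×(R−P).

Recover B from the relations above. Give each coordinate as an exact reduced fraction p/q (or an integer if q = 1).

1. B_x = -43/6  [BC · FA = -1768/3 ∩ 2·signedArea(BDC) = 51]
2. B_y = -61/6  [BC · FA = -1768/3 ∩ 2·signedArea(BDC) = 51]
   → B = (-43/6, -61/6)

B = (-43/6, -61/6)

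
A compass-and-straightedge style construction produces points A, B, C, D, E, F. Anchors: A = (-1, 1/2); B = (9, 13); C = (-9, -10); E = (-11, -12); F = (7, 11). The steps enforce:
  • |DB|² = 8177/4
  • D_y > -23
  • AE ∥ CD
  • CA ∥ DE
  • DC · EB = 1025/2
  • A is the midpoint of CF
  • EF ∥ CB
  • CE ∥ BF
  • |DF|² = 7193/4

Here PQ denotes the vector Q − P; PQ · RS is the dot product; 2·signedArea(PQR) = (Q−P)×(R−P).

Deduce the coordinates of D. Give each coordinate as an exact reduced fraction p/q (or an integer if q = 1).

1. D_x = -19  [CA ∥ DE ∩ AE ∥ CD]
2. D_y = -45/2  [CA ∥ DE ∩ AE ∥ CD]
   → D = (-19, -45/2)

D = (-19, -45/2)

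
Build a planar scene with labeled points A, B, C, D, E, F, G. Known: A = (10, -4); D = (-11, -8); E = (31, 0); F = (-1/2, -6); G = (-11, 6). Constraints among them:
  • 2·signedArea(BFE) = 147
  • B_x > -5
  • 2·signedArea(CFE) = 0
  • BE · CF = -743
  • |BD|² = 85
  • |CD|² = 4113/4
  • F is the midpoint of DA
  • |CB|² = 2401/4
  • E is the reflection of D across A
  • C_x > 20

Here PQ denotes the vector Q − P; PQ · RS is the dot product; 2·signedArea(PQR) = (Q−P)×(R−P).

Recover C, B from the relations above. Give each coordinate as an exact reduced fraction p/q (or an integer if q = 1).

B = (-4, -2)
C = (41/2, -2)

1. C_x = 41/2  [line -6·x + 63/2·y + 186 = 0 ∩ |CD|² = 4113/4]
2. C_y = -2  [line -6·x + 63/2·y + 186 = 0 ∩ |CD|² = 4113/4]
   → C = (41/2, -2)
3. B_x = -4  [BE · CF = -743 ∩ 2·signedArea(BFE) = 147]
4. B_y = -2  [BE · CF = -743 ∩ 2·signedArea(BFE) = 147]
   → B = (-4, -2)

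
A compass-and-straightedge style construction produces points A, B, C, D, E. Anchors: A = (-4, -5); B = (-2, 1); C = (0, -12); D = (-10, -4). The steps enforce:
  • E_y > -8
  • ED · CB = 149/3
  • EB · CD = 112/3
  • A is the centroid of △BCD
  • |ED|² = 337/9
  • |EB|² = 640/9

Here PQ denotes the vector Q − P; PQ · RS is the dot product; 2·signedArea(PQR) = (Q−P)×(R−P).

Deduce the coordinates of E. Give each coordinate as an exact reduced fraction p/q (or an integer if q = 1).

E = (-14/3, -7)

1. E_x = -14/3  [EB · CD = 112/3 ∩ ED · CB = 149/3]
2. E_y = -7  [EB · CD = 112/3 ∩ ED · CB = 149/3]
   → E = (-14/3, -7)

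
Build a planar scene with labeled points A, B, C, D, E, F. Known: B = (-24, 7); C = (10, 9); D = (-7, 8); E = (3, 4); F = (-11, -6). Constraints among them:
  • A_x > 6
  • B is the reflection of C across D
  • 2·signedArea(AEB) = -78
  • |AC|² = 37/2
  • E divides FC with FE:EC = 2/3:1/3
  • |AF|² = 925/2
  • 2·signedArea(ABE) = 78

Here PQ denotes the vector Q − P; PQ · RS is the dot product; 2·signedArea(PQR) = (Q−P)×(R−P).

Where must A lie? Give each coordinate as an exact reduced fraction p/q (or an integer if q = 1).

A = (13/2, 13/2)

1. A_x = 13/2  [line 3·x + 27·y + -195 = 0 ∩ |AF|² = 925/2]
2. A_y = 13/2  [line 3·x + 27·y + -195 = 0 ∩ |AF|² = 925/2]
   → A = (13/2, 13/2)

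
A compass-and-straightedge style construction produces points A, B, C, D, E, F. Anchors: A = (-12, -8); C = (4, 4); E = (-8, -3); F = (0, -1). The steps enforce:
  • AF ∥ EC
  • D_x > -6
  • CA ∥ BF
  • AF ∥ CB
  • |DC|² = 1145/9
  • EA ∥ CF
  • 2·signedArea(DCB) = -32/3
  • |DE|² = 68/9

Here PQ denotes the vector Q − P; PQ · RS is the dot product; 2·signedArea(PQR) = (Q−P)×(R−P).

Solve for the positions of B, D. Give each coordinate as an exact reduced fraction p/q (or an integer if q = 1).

1. B_x = 16  [CA ∥ BF ∩ AF ∥ CB]
2. B_y = 11  [CA ∥ BF ∩ AF ∥ CB]
   → B = (16, 11)
3. D_x = -16/3  [line -7·x + 12·y + -28/3 = 0 ∩ |DE|² = 68/9]
4. D_y = -7/3  [line -7·x + 12·y + -28/3 = 0 ∩ |DE|² = 68/9]
   → D = (-16/3, -7/3)

B = (16, 11)
D = (-16/3, -7/3)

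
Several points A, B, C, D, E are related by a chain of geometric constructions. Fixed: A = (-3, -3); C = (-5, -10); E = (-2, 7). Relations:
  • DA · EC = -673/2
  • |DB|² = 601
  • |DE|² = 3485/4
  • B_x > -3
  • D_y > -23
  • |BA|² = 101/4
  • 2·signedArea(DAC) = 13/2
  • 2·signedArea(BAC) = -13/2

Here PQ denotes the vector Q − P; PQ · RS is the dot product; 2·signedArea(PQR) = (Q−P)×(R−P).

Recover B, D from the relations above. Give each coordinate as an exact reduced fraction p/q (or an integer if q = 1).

B = (-5/2, 2)
D = (-15/2, -22)

1. B_x = -5/2  [line 7·x + -2·y + 43/2 = 0 ∩ |BA|² = 101/4]
2. B_y = 2  [line 7·x + -2·y + 43/2 = 0 ∩ |BA|² = 101/4]
   → B = (-5/2, 2)
3. D_x = -15/2  [2·signedArea(DAC) = 13/2 ∩ DA · EC = -673/2]
4. D_y = -22  [2·signedArea(DAC) = 13/2 ∩ DA · EC = -673/2]
   → D = (-15/2, -22)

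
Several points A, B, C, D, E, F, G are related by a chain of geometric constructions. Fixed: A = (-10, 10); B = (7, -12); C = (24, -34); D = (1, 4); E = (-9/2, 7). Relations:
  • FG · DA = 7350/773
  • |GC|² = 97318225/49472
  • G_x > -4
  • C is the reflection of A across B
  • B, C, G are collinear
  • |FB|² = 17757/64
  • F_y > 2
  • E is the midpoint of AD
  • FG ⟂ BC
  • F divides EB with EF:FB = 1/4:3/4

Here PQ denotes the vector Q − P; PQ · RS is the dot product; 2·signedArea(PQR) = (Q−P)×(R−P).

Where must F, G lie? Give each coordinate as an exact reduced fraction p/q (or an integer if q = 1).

1. F_x = -13/8  [F divides EB with EF:FB = 1/4:3/4]
2. F_y = 9/4  [F divides EB with EF:FB = 1/4:3/4]
   → F = (-13/8, 9/4)
3. G_x = -19289/6184  [B, C, G are collinear ∩ FG ⟂ BC]
4. G_y = 3387/3092  [B, C, G are collinear ∩ FG ⟂ BC]
   → G = (-19289/6184, 3387/3092)

F = (-13/8, 9/4)
G = (-19289/6184, 3387/3092)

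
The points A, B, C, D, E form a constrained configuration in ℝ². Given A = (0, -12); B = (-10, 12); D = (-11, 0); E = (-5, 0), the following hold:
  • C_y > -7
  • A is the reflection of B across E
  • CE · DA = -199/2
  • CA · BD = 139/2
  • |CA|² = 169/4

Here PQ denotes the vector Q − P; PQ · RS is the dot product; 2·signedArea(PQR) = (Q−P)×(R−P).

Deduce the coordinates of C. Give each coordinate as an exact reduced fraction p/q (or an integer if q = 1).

1. C_x = -5/2  [CA · BD = 139/2 ∩ CE · DA = -199/2]
2. C_y = -6  [CA · BD = 139/2 ∩ CE · DA = -199/2]
   → C = (-5/2, -6)

C = (-5/2, -6)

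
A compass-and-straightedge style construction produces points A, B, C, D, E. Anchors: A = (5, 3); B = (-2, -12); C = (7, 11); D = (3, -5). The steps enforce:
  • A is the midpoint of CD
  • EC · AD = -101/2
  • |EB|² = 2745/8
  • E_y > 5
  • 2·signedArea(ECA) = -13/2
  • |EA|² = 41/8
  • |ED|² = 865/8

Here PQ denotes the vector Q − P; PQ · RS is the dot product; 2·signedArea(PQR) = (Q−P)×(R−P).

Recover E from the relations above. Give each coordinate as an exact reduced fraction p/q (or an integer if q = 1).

E = (19/4, 21/4)

1. E_x = 19/4  [EC · AD = -101/2 ∩ 2·signedArea(ECA) = -13/2]
2. E_y = 21/4  [EC · AD = -101/2 ∩ 2·signedArea(ECA) = -13/2]
   → E = (19/4, 21/4)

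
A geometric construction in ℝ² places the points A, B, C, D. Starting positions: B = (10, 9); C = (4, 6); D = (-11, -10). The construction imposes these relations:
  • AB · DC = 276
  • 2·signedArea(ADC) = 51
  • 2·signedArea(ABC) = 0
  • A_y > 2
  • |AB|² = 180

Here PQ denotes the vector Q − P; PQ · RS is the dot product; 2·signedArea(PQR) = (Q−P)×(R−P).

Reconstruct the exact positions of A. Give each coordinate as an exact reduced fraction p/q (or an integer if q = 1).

1. A_x = -2  [2·signedArea(ABC) = 0 ∩ AB · DC = 276]
2. A_y = 3  [2·signedArea(ABC) = 0 ∩ AB · DC = 276]
   → A = (-2, 3)

A = (-2, 3)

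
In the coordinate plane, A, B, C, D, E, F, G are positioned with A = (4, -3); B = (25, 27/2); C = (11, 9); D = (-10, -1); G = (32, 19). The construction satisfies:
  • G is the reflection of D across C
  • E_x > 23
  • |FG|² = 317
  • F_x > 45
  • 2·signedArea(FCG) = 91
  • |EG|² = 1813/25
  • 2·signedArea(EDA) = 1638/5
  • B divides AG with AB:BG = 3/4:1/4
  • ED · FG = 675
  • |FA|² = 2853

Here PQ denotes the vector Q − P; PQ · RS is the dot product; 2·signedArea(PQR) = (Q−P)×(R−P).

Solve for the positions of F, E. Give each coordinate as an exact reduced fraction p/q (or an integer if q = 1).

1. F_x = 46  [line -10·x + 21·y + -170 = 0 ∩ |FG|² = 317]
2. F_y = 30  [line -10·x + 21·y + -170 = 0 ∩ |FG|² = 317]
   → F = (46, 30)
3. E_x = 118/5  [ED · FG = 675 ∩ 2·signedArea(EDA) = 1638/5]
4. E_y = 88/5  [ED · FG = 675 ∩ 2·signedArea(EDA) = 1638/5]
   → E = (118/5, 88/5)

E = (118/5, 88/5)
F = (46, 30)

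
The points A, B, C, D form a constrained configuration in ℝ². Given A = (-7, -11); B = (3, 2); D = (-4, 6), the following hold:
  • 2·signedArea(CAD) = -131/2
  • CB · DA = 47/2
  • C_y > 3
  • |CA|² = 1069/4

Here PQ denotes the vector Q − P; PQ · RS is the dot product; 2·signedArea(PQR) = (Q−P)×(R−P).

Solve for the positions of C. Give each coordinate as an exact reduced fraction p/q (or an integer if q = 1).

C = (-1/2, 4)

1. C_x = -1/2  [2·signedArea(CAD) = -131/2 ∩ CB · DA = 47/2]
2. C_y = 4  [2·signedArea(CAD) = -131/2 ∩ CB · DA = 47/2]
   → C = (-1/2, 4)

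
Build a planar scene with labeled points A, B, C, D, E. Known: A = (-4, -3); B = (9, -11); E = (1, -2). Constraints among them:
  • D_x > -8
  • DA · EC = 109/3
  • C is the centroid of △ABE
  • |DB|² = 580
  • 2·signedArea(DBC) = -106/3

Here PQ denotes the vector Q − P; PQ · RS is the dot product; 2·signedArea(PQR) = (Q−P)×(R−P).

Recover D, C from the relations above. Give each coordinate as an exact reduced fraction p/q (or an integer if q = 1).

1. C_x = 2  [C is the centroid of △ABE]
2. C_y = -16/3  [C is the centroid of △ABE]
   → C = (2, -16/3)
3. D_x = -7  [2·signedArea(DBC) = -106/3 ∩ DA · EC = 109/3]
4. D_y = 7  [2·signedArea(DBC) = -106/3 ∩ DA · EC = 109/3]
   → D = (-7, 7)

C = (2, -16/3)
D = (-7, 7)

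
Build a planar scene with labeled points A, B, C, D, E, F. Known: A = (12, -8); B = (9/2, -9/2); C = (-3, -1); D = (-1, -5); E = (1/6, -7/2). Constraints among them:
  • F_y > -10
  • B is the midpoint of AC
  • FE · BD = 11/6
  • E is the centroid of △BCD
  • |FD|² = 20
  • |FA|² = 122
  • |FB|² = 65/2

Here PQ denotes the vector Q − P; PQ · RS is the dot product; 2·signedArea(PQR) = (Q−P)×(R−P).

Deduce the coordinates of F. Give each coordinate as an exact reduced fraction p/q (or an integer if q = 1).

F = (1, -9)

1. F_x = 1  [line 11/2·x + 1/2·y + -1 = 0 ∩ |FA|² = 122]
2. F_y = -9  [line 11/2·x + 1/2·y + -1 = 0 ∩ |FA|² = 122]
   → F = (1, -9)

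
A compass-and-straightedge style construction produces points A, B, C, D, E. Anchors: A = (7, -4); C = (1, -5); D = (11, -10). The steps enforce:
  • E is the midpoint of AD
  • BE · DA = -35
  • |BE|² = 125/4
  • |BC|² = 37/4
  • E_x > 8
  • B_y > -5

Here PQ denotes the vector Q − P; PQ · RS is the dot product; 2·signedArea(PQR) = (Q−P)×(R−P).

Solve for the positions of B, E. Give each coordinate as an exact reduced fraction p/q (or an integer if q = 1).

B = (4, -9/2)
E = (9, -7)

1. E_x = 9  [E is the midpoint of AD]
2. E_y = -7  [E is the midpoint of AD]
   → E = (9, -7)
3. B_x = 4  [line 4·x + -6·y + -43 = 0 ∩ |BC|² = 37/4]
4. B_y = -9/2  [line 4·x + -6·y + -43 = 0 ∩ |BC|² = 37/4]
   → B = (4, -9/2)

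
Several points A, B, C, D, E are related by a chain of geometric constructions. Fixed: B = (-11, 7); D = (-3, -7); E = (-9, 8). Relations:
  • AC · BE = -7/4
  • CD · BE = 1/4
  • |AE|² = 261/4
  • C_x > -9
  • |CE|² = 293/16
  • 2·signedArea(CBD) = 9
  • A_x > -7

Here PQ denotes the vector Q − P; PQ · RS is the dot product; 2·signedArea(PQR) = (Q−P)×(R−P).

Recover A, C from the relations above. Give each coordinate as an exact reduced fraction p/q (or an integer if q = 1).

A = (-6, 1/2)
C = (-17/2, 15/4)

1. C_x = -17/2  [2·signedArea(CBD) = 9 ∩ CD · BE = 1/4]
2. C_y = 15/4  [2·signedArea(CBD) = 9 ∩ CD · BE = 1/4]
   → C = (-17/2, 15/4)
3. A_x = -6  [line -2·x + -1·y + -23/2 = 0 ∩ |AE|² = 261/4]
4. A_y = 1/2  [line -2·x + -1·y + -23/2 = 0 ∩ |AE|² = 261/4]
   → A = (-6, 1/2)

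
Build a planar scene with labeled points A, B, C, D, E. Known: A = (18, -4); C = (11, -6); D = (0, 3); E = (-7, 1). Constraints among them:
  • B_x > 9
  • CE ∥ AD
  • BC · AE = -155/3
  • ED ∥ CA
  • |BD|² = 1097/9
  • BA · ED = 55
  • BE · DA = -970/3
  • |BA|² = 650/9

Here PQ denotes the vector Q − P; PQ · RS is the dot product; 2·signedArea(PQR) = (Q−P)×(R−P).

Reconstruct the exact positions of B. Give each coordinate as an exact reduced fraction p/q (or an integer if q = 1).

B = (29/3, -7/3)

1. B_x = 29/3  [BA · ED = 55 ∩ BC · AE = -155/3]
2. B_y = -7/3  [BA · ED = 55 ∩ BC · AE = -155/3]
   → B = (29/3, -7/3)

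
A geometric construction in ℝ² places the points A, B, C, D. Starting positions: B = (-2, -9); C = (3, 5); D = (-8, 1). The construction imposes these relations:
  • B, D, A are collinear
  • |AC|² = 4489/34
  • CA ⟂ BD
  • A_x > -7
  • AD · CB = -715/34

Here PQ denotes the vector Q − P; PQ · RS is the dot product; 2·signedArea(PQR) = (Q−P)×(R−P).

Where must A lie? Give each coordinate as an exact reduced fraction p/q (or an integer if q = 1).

A = (-233/34, -31/34)

1. A_x = -233/34  [B, D, A are collinear ∩ CA ⟂ BD]
2. A_y = -31/34  [B, D, A are collinear ∩ CA ⟂ BD]
   → A = (-233/34, -31/34)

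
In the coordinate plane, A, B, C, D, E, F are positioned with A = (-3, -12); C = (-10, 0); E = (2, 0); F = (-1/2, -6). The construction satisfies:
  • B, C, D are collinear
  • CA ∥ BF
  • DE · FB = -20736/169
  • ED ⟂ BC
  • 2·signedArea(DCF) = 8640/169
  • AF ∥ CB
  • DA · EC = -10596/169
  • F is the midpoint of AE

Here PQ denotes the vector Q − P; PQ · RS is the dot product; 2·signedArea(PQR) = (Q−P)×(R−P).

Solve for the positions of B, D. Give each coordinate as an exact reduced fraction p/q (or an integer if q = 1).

B = (-15/2, 6)
D = (-1390/169, 720/169)

1. B_x = -15/2  [CA ∥ BF ∩ AF ∥ CB]
2. B_y = 6  [CA ∥ BF ∩ AF ∥ CB]
   → B = (-15/2, 6)
3. D_x = -1390/169  [B, C, D are collinear ∩ ED ⟂ BC]
4. D_y = 720/169  [B, C, D are collinear ∩ ED ⟂ BC]
   → D = (-1390/169, 720/169)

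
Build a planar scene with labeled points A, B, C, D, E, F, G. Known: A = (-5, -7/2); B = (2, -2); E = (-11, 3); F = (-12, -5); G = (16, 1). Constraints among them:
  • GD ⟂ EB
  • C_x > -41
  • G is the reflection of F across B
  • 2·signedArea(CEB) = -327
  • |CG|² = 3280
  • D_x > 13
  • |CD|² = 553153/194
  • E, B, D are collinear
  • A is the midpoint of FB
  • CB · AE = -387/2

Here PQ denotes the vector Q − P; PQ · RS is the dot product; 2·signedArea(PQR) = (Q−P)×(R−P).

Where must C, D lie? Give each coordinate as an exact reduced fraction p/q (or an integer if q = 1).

C = (-40, -11)
D = (2559/194, -1223/194)

1. C_x = -40  [2·signedArea(CEB) = -327 ∩ CB · AE = -387/2]
2. C_y = -11  [2·signedArea(CEB) = -327 ∩ CB · AE = -387/2]
   → C = (-40, -11)
3. D_x = 2559/194  [E, B, D are collinear ∩ GD ⟂ EB]
4. D_y = -1223/194  [E, B, D are collinear ∩ GD ⟂ EB]
   → D = (2559/194, -1223/194)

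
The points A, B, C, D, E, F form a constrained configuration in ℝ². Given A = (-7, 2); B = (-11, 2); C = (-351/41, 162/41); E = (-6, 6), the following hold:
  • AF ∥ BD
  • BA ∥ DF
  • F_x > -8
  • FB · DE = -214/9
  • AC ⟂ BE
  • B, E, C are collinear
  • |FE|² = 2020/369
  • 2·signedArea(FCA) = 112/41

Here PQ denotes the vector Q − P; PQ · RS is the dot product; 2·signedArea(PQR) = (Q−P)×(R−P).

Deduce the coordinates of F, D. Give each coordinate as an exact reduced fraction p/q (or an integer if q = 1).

1. F_x = -884/123  [line 80/41·x + 64/41·y + 320/41 = 0 ∩ |FE|² = 2020/369]
2. F_y = 490/123  [line 80/41·x + 64/41·y + 320/41 = 0 ∩ |FE|² = 2020/369]
   → F = (-884/123, 490/123)
3. D_x = -1376/123  [FB · DE = -214/9 ∩ BA ∥ DF]
4. D_y = 490/123  [FB · DE = -214/9 ∩ BA ∥ DF]
   → D = (-1376/123, 490/123)

D = (-1376/123, 490/123)
F = (-884/123, 490/123)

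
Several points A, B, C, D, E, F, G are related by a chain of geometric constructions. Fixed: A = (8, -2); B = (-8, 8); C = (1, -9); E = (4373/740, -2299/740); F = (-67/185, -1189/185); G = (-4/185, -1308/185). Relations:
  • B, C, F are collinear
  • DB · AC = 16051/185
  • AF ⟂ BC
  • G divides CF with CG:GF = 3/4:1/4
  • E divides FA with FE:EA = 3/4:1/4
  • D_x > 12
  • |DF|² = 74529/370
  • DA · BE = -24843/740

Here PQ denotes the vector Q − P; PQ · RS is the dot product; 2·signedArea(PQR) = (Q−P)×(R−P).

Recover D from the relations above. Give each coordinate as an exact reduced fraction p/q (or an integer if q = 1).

D = (4507/370, 79/370)

1. D_x = 4507/370  [DB · AC = 16051/185 ∩ DA · BE = -24843/740]
2. D_y = 79/370  [DB · AC = 16051/185 ∩ DA · BE = -24843/740]
   → D = (4507/370, 79/370)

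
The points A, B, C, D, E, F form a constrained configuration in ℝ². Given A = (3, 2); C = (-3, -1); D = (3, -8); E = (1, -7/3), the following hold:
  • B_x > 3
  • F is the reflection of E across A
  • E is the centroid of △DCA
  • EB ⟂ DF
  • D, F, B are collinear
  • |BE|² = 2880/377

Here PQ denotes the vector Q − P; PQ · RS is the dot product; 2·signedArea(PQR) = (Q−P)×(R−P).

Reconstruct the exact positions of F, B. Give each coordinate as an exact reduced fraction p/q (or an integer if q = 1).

B = (1409/377, -3071/1131)
F = (5, 19/3)

1. F_x = 5  [F is the reflection of E across A]
2. F_y = 19/3  [F is the reflection of E across A]
   → F = (5, 19/3)
3. B_x = 1409/377  [D, F, B are collinear ∩ EB ⟂ DF]
4. B_y = -3071/1131  [D, F, B are collinear ∩ EB ⟂ DF]
   → B = (1409/377, -3071/1131)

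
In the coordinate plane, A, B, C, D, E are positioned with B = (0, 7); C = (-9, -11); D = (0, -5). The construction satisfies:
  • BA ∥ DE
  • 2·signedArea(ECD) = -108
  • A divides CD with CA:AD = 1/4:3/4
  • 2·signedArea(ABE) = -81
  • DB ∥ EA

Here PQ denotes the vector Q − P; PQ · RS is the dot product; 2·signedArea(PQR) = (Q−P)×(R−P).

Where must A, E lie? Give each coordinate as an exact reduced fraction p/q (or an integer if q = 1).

1. A_x = -27/4  [A divides CD with CA:AD = 1/4:3/4]
2. A_y = -19/2  [A divides CD with CA:AD = 1/4:3/4]
   → A = (-27/4, -19/2)
3. E_x = -27/4  [DB ∥ EA ∩ BA ∥ DE]
4. E_y = -43/2  [DB ∥ EA ∩ BA ∥ DE]
   → E = (-27/4, -43/2)

A = (-27/4, -19/2)
E = (-27/4, -43/2)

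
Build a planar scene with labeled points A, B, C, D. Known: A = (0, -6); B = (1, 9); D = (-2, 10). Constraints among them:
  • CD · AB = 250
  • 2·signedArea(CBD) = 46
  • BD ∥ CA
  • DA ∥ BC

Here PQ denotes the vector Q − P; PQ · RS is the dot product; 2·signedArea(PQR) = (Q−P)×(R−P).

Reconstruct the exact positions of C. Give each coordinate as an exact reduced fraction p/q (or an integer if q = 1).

C = (3, -7)

1. C_x = 3  [BD ∥ CA ∩ DA ∥ BC]
2. C_y = -7  [BD ∥ CA ∩ DA ∥ BC]
   → C = (3, -7)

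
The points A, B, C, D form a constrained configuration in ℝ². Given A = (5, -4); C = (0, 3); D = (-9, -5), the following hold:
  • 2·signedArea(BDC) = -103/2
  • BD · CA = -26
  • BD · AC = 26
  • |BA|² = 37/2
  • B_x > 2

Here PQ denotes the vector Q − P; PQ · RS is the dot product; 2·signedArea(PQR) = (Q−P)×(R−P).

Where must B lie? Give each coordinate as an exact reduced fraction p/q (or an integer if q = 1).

B = (5/2, -1/2)

1. B_x = 5/2  [2·signedArea(BDC) = -103/2 ∩ BD · AC = 26]
2. B_y = -1/2  [2·signedArea(BDC) = -103/2 ∩ BD · AC = 26]
   → B = (5/2, -1/2)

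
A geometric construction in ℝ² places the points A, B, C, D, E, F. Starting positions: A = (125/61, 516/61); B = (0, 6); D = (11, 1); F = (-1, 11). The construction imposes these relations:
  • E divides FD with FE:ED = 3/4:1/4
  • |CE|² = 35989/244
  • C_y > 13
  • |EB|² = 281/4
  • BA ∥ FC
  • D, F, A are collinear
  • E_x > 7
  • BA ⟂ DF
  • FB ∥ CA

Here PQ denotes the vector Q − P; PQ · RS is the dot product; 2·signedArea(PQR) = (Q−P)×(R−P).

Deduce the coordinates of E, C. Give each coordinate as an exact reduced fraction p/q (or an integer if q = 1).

C = (64/61, 821/61)
E = (8, 7/2)

1. E_x = 8  [E divides FD with FE:ED = 3/4:1/4]
2. E_y = 7/2  [E divides FD with FE:ED = 3/4:1/4]
   → E = (8, 7/2)
3. C_x = 64/61  [FB ∥ CA ∩ BA ∥ FC]
4. C_y = 821/61  [FB ∥ CA ∩ BA ∥ FC]
   → C = (64/61, 821/61)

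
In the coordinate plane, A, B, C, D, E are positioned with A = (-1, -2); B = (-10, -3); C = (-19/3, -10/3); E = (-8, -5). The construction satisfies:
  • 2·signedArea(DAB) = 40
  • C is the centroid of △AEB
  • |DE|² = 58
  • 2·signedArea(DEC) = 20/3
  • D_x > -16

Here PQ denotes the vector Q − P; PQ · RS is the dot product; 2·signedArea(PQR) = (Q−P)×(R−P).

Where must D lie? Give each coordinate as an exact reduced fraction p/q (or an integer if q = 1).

1. D_x = -15  [2·signedArea(DEC) = 20/3 ∩ 2·signedArea(DAB) = 40]
2. D_y = -8  [2·signedArea(DEC) = 20/3 ∩ 2·signedArea(DAB) = 40]
   → D = (-15, -8)

D = (-15, -8)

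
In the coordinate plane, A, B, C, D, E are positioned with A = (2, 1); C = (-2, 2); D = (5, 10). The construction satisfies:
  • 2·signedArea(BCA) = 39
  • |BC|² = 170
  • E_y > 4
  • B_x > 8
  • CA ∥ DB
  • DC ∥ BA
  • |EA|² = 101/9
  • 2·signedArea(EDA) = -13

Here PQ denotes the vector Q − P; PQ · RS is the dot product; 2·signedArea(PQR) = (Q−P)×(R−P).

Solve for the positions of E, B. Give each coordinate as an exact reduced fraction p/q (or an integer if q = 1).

B = (9, 9)
E = (5/3, 13/3)

1. E_x = 5/3  [line 9·x + -3·y + -2 = 0 ∩ |EA|² = 101/9]
2. E_y = 13/3  [line 9·x + -3·y + -2 = 0 ∩ |EA|² = 101/9]
   → E = (5/3, 13/3)
3. B_x = 9  [DC ∥ BA ∩ CA ∥ DB]
4. B_y = 9  [DC ∥ BA ∩ CA ∥ DB]
   → B = (9, 9)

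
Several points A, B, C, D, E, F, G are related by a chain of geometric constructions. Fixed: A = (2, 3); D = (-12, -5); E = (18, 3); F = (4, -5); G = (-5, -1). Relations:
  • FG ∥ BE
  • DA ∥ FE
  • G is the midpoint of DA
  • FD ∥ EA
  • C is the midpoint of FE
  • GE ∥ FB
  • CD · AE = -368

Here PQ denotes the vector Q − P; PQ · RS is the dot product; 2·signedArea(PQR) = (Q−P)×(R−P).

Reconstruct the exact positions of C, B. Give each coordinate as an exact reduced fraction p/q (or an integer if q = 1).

B = (27, -1)
C = (11, -1)

1. C_x = 11  [C is the midpoint of FE]
2. C_y = -1  [C is the midpoint of FE]
   → C = (11, -1)
3. B_x = 27  [FG ∥ BE ∩ GE ∥ FB]
4. B_y = -1  [FG ∥ BE ∩ GE ∥ FB]
   → B = (27, -1)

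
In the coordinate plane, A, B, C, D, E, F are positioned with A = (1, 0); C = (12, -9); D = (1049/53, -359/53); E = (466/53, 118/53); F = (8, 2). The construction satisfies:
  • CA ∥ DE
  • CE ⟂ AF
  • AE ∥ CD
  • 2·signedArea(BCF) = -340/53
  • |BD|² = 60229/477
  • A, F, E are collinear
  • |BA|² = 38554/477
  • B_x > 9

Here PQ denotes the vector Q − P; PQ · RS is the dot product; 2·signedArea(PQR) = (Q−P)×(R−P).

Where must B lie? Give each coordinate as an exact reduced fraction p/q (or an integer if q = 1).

B = (1568/159, -241/159)

1. B_x = 1568/159  [line -11·x + -4·y + 5428/53 = 0 ∩ |BA|² = 38554/477]
2. B_y = -241/159  [line -11·x + -4·y + 5428/53 = 0 ∩ |BA|² = 38554/477]
   → B = (1568/159, -241/159)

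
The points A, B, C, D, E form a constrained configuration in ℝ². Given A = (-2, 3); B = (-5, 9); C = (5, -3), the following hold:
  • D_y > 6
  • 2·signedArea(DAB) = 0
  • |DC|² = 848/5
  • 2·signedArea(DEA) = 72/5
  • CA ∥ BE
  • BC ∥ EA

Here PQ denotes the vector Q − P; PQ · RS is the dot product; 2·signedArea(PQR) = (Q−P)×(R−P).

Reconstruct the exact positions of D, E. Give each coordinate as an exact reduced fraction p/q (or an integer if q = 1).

1. D_x = -19/5  [line -6·x + -3·y + -3 = 0 ∩ |DC|² = 848/5]
2. D_y = 33/5  [line -6·x + -3·y + -3 = 0 ∩ |DC|² = 848/5]
   → D = (-19/5, 33/5)
3. E_x = -12  [BC ∥ EA ∩ CA ∥ BE]
4. E_y = 15  [BC ∥ EA ∩ CA ∥ BE]
   → E = (-12, 15)

D = (-19/5, 33/5)
E = (-12, 15)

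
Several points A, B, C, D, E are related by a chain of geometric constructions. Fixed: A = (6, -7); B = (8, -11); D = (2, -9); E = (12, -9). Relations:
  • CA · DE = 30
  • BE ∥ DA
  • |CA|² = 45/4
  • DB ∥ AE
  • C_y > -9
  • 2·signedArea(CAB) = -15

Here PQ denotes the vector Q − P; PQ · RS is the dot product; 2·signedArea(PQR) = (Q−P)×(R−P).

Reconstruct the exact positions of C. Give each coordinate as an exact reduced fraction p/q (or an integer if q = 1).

1. C_x = 3  [2·signedArea(CAB) = -15 ∩ CA · DE = 30]
2. C_y = -17/2  [2·signedArea(CAB) = -15 ∩ CA · DE = 30]
   → C = (3, -17/2)

C = (3, -17/2)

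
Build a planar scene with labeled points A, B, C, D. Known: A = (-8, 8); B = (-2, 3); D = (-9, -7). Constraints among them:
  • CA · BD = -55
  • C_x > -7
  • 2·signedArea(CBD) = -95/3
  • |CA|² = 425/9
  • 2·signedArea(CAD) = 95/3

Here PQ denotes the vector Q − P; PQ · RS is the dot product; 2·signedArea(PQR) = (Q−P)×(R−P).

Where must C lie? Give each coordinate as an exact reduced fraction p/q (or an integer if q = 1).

1. C_x = -19/3  [2·signedArea(CAD) = 95/3 ∩ 2·signedArea(CBD) = -95/3]
2. C_y = 4/3  [2·signedArea(CAD) = 95/3 ∩ 2·signedArea(CBD) = -95/3]
   → C = (-19/3, 4/3)

C = (-19/3, 4/3)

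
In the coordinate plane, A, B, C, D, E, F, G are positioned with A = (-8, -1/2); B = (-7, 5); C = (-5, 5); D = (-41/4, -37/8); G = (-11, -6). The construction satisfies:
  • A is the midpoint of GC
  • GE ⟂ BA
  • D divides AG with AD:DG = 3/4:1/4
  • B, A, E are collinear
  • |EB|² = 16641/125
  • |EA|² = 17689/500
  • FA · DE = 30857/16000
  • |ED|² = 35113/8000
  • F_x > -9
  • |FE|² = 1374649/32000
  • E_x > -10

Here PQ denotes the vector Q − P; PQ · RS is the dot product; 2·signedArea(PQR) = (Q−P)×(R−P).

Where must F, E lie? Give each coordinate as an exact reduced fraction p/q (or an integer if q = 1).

1. E_x = -1133/125  [B, A, E are collinear ∩ GE ⟂ BA]
2. E_y = -794/125  [B, A, E are collinear ∩ GE ⟂ BA]
   → E = (-1133/125, -794/125)
3. F_x = -69/8  [line -593/500·x + 1727/1000·y + -168849/16000 = 0 ∩ |FE|² = 1374649/32000]
4. F_y = 3/16  [line -593/500·x + 1727/1000·y + -168849/16000 = 0 ∩ |FE|² = 1374649/32000]
   → F = (-69/8, 3/16)

E = (-1133/125, -794/125)
F = (-69/8, 3/16)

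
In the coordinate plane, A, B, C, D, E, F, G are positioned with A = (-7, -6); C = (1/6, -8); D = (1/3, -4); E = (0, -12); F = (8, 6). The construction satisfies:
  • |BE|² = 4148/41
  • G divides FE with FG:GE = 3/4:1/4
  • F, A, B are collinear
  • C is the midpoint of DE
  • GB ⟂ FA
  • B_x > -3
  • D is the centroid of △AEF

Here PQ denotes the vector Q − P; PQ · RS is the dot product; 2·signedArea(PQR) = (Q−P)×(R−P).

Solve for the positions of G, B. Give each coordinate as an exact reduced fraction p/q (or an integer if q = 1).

B = (-92/41, -90/41)
G = (2, -15/2)

1. G_x = 2  [G divides FE with FG:GE = 3/4:1/4]
2. G_y = -15/2  [G divides FE with FG:GE = 3/4:1/4]
   → G = (2, -15/2)
3. B_x = -92/41  [F, A, B are collinear ∩ GB ⟂ FA]
4. B_y = -90/41  [F, A, B are collinear ∩ GB ⟂ FA]
   → B = (-92/41, -90/41)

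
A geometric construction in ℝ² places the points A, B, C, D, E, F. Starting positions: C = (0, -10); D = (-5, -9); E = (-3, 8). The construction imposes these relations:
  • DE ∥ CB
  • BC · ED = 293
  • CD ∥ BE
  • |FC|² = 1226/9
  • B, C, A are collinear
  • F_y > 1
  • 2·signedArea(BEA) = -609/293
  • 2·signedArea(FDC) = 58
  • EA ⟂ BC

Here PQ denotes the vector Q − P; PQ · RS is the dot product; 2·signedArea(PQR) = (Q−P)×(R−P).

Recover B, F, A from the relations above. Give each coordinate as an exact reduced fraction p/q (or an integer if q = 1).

1. B_x = 2  [CD ∥ BE ∩ DE ∥ CB]
2. B_y = 7  [CD ∥ BE ∩ DE ∥ CB]
   → B = (2, 7)
3. F_x = -1/3  [line 1·x + 5·y + -8 = 0 ∩ |FC|² = 1226/9]
4. F_y = 5/3  [line 1·x + 5·y + -8 = 0 ∩ |FC|² = 1226/9]
   → F = (-1/3, 5/3)
5. A_x = 600/293  [B, C, A are collinear ∩ EA ⟂ BC]
6. A_y = 2170/293  [B, C, A are collinear ∩ EA ⟂ BC]
   → A = (600/293, 2170/293)

A = (600/293, 2170/293)
B = (2, 7)
F = (-1/3, 5/3)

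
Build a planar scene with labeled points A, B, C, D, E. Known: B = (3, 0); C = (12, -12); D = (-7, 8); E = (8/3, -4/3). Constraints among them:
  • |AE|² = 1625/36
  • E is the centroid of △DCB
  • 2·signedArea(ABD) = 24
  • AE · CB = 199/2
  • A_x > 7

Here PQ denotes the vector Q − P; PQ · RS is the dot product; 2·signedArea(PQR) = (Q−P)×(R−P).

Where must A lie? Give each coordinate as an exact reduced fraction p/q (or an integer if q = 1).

1. A_x = 15/2  [AE · CB = 199/2 ∩ 2·signedArea(ABD) = 24]
2. A_y = -6  [AE · CB = 199/2 ∩ 2·signedArea(ABD) = 24]
   → A = (15/2, -6)

A = (15/2, -6)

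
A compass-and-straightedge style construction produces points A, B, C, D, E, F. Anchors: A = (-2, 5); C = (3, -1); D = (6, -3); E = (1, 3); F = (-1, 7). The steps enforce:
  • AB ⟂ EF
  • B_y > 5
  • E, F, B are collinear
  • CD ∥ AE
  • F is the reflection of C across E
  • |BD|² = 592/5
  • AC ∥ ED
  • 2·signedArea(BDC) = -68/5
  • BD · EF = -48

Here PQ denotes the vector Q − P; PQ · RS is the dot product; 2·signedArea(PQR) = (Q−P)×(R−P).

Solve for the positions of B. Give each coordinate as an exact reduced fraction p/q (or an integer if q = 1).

1. B_x = -2/5  [E, F, B are collinear ∩ AB ⟂ EF]
2. B_y = 29/5  [E, F, B are collinear ∩ AB ⟂ EF]
   → B = (-2/5, 29/5)

B = (-2/5, 29/5)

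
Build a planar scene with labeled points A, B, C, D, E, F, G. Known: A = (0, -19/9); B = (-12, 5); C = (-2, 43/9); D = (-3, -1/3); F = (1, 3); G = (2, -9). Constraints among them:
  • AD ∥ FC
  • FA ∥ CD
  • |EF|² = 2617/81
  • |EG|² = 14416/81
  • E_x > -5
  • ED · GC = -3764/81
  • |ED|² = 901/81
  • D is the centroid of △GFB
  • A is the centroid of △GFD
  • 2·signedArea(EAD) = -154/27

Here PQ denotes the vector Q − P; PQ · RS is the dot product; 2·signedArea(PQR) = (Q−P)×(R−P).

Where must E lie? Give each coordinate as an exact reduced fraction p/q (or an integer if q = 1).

E = (-14/3, 23/9)

1. E_x = -14/3  [2·signedArea(EAD) = -154/27 ∩ ED · GC = -3764/81]
2. E_y = 23/9  [2·signedArea(EAD) = -154/27 ∩ ED · GC = -3764/81]
   → E = (-14/3, 23/9)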